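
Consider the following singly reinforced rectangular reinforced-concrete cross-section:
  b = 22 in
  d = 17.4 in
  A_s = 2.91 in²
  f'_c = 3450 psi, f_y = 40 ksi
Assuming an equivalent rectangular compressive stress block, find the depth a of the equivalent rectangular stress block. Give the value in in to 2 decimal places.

T = A_s f_y = 2.91 × 40 = 116.4 kips.
a = T/(0.85 f'_c b) = 116.4/(0.85 × 3.45 × 22) = 1.80 in.

a ≈ 1.80 in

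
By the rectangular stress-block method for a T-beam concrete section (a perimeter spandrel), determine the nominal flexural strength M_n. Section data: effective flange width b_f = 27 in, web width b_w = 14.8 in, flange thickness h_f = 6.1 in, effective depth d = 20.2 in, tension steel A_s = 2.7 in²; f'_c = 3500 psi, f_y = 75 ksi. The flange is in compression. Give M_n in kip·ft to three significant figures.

Tension: T = A_s f_y = 2.7 × 75 = 202.5 kips.
Try a within the flange: a = T/(0.85 f'_c b_f) = 202.5/(0.85 × 3.5 × 27) = 2.521 in.
Since a = 2.521 ≤ h_f = 6.1 in, the stress block lies entirely in the flange; analyse as a rectangular beam of width b_f.
M_n = T(d − a/2) = 202.5 × (20.2 − 1.2605) = 3835.2 kip·in.
M_n = 3835.2/12 = 319.60 kip·ft.

M_n ≈ 320 kip·ft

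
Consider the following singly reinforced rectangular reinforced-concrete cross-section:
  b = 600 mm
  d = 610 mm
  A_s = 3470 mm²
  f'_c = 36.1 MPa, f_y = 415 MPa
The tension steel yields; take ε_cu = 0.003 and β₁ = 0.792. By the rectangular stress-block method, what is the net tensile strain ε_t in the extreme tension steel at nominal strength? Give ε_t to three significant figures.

a = A_s f_y/(0.85 f'_c b) = 78.22 mm.
β₁ = 0.792, so c = a/β₁ = 78.22/0.792 = 98.76 mm.
From the linear strain diagram with ε_cu = 0.003: ε_t = 0.003 (d − c)/c = 0.003 × (610 − 98.76)/98.76 = 0.0155.
Since ε_t ≥ 0.005, the section is tension-controlled.

ε_t ≈ 0.0155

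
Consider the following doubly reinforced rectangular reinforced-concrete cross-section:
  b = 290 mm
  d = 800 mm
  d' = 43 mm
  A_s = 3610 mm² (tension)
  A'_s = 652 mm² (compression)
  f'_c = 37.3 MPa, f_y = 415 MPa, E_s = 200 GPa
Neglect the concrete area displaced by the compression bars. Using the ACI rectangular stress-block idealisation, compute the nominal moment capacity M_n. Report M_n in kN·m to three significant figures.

M_n ≈ 1100 kN·m

Assume both tension and compression steel yield.
Net tension couple steel: A_s − A'_s = 2958 mm².
a = (A_s − A'_s) f_y / (0.85 f'_c b) = 1227570/(0.85 × 37.3 × 290) = 133.51 mm.
c = a/β₁ = 133.51/0.784 = 170.29 mm; ε'_s = 0.003(c − d')/c = 0.0022 ≥ f_y/E_s = 0.0021, so compression steel does yield.
M_n = (A_s − A'_s) f_y (d − a/2) + A'_s f_y (d − d') = [1227570 × (800 − 66.755) + 270580 × (800 − 43)] × 10⁻⁶ = 900.11 + 204.83 = 1104.94 kN·m.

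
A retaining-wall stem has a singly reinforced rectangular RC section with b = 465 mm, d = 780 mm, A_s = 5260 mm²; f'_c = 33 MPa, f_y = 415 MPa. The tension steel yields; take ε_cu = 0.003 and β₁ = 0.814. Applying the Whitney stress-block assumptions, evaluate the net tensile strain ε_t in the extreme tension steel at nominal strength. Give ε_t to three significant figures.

ε_t ≈ 0.00838

a = A_s f_y/(0.85 f'_c b) = 167.36 mm.
β₁ = 0.814, so c = a/β₁ = 167.36/0.814 = 205.60 mm.
From the linear strain diagram with ε_cu = 0.003: ε_t = 0.003 (d − c)/c = 0.003 × (780 − 205.60)/205.60 = 0.00838.
Since ε_t ≥ 0.005, the section is tension-controlled.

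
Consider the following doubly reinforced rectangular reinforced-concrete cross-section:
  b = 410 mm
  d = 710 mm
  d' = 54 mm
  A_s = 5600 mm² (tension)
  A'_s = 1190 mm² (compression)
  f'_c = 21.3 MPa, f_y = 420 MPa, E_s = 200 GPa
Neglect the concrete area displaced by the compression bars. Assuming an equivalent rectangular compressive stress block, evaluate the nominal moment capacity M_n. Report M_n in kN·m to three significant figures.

M_n ≈ 1410 kN·m

Assume both tension and compression steel yield.
Net tension couple steel: A_s − A'_s = 4410 mm².
a = (A_s − A'_s) f_y / (0.85 f'_c b) = 1852200/(0.85 × 21.3 × 410) = 249.52 mm.
c = a/β₁ = 249.52/0.85 = 293.55 mm; ε'_s = 0.003(c − d')/c = 0.0024 ≥ f_y/E_s = 0.0021, so compression steel does yield.
M_n = (A_s − A'_s) f_y (d − a/2) + A'_s f_y (d − d') = [1852200 × (710 − 124.76) + 499800 × (710 − 54)] × 10⁻⁶ = 1083.98 + 327.87 = 1411.85 kN·m.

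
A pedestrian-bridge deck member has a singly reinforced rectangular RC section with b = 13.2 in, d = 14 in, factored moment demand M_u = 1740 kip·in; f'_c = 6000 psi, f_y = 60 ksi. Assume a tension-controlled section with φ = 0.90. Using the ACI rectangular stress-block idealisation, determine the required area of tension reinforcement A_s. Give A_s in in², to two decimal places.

A_s ≈ 2.50 in²

M_n = M_u/φ = 1740/0.90 = 1933.33 kip·in.
From M_n = 0.85 f'_c a b (d − a/2):
a = d − √(d² − 2M_n/(0.85 f'_c b)) = 14 − √(14² − 2 × 1933.33/(0.85 × 6 × 13.2)) = 2.229 in.
A_s = 0.85 f'_c a b / f_y = 0.85 × 6 × 2.229 × 13.2 / 60 = 2.501 in².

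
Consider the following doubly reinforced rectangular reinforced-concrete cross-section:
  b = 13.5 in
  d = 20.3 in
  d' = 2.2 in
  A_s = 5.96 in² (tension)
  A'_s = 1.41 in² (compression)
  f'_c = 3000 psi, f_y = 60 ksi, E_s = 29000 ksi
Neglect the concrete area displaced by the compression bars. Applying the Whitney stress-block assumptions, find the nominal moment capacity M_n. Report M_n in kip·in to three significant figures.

Assume both steels yield.
a = (A_s − A'_s) f_y/(0.85 f'_c b) = (5.96 − 1.41) × 60/(0.85 × 3 × 13.5) = 7.930 in.
c = a/β₁ = 7.930/0.85 = 9.329 in; ε'_s = 0.003(c − d')/c = 0.0023 ≥ ε_y = 0.0021, so the compression steel yields.
M_n = (A_s − A'_s) f_y (d − a/2) + A'_s f_y (d − d') = 273 × (20.3 − 3.965) + 84.6 × (20.3 − 2.2) = 4459.5 + 1531.3 = 5990.8 kip·in.

M_n ≈ 5990 kip·in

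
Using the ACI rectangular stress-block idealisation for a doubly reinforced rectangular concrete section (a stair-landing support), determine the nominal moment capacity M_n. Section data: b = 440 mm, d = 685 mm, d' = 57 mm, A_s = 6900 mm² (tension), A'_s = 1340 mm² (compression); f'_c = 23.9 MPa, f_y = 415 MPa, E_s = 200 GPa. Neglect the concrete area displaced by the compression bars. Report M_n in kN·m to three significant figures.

Assume both tension and compression steel yield.
Net tension couple steel: A_s − A'_s = 5560 mm².
a = (A_s − A'_s) f_y / (0.85 f'_c b) = 2307400/(0.85 × 23.9 × 440) = 258.14 mm.
c = a/β₁ = 258.14/0.85 = 303.69 mm; ε'_s = 0.003(c − d')/c = 0.0024 ≥ f_y/E_s = 0.0021, so compression steel does yield.
M_n = (A_s − A'_s) f_y (d − a/2) + A'_s f_y (d − d') = [2307400 × (685 − 129.07) + 556100 × (685 − 57)] × 10⁻⁶ = 1282.75 + 349.23 = 1631.98 kN·m.

M_n ≈ 1630 kN·m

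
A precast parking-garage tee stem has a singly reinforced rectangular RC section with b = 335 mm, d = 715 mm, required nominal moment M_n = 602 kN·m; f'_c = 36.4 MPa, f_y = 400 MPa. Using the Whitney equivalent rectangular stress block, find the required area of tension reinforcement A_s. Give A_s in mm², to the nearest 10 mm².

A_s ≈ 2240 mm²

With M_n = 0.85 f'_c a b (d − a/2), solve the quadratic for a:
a = d − √(d² − 2M_n/(0.85 f'_c b)) = 715 − √(715² − 2 × 602×10⁶/(0.85 × 36.4 × 335)) = 86.46 mm.
A_s = 0.85 f'_c a b / f_y = 0.85 × 36.4 × 86.46 × 335 / 400 = 2240.4 mm².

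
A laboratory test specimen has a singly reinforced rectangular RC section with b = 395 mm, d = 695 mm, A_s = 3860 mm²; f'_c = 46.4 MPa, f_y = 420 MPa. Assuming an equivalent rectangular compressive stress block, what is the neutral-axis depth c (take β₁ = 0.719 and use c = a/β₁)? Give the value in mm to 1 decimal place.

T = A_s f_y = 3860 × 420 = 1621200 N = 1621.2 kN.
Setting C = 0.85 f'_c a b equal to T: a = 1621200/(0.85 × 46.4 × 395) = 104.064 mm.
With β₁ = 0.719, c = a/β₁ = 104.064/0.719 = 144.7 mm.

c ≈ 144.7 mm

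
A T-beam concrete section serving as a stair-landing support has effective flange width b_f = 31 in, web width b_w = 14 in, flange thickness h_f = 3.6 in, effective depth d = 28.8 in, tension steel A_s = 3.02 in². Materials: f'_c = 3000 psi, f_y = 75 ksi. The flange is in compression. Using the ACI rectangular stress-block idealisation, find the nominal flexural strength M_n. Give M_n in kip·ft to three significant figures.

M_n ≈ 517 kip·ft

Tension: T = A_s f_y = 3.02 × 75 = 226.5 kips.
Try a within the flange: a = T/(0.85 f'_c b_f) = 226.5/(0.85 × 3 × 31) = 2.865 in.
Since a = 2.865 ≤ h_f = 3.6 in, the stress block lies entirely in the flange; analyse as a rectangular beam of width b_f.
M_n = T(d − a/2) = 226.5 × (28.8 − 1.4325) = 6198.7 kip·in.
M_n = 6198.7/12 = 516.56 kip·ft.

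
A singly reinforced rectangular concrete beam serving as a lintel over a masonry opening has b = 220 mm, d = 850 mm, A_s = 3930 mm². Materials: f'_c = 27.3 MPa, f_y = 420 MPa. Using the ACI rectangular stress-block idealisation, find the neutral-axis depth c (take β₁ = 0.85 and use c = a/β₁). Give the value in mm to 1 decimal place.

T = A_s f_y = 3930 × 420 = 1650600 N = 1650.6 kN.
Setting C = 0.85 f'_c a b equal to T: a = 1650600/(0.85 × 27.3 × 220) = 323.324 mm.
With β₁ = 0.85, c = a/β₁ = 323.324/0.85 = 380.4 mm.

c ≈ 380.4 mm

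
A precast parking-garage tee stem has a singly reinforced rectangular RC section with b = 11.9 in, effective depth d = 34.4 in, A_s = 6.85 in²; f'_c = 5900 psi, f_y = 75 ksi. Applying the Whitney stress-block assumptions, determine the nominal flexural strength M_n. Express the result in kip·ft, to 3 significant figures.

M_n ≈ 1290 kip·ft

T = A_s f_y = 6.85 × 75 = 513.75 kips.
a = T/(0.85 f'_c b) = 513.75/(0.85 × 5.9 × 11.9) = 8.609 in.
M_n = T(d − a/2) = 513.75 × (34.4 − 4.3045) = 15461.6 kip·in = 15461.6/12 = 1288.47 kip·ft.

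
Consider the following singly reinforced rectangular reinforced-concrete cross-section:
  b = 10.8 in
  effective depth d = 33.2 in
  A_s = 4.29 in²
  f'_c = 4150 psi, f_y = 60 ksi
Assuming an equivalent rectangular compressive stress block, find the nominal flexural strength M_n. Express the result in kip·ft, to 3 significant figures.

T = A_s f_y = 4.29 × 60 = 257.4 kips.
a = T/(0.85 f'_c b) = 257.4/(0.85 × 4.15 × 10.8) = 6.756 in.
M_n = T(d − a/2) = 257.4 × (33.2 − 3.378) = 7676.2 kip·in = 7676.2/12 = 639.68 kip·ft.

M_n ≈ 640 kip·ft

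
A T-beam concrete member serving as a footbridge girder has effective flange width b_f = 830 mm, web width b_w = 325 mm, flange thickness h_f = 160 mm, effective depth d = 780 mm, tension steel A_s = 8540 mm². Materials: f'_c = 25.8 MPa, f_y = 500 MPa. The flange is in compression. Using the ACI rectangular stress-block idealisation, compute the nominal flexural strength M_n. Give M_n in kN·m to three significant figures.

M_n ≈ 2750 kN·m

Tension: T = A_s f_y = 8540 × 500 = 4270000 N.
Try a within the flange: a = T/(0.85 f'_c b_f) = 4270000/(0.85 × 25.8 × 830) = 234.59 mm.
a = 234.59 > h_f = 160 mm: the block extends into the web. Split into flange-overhang and web parts.
C_f = 0.85 f'_c (b_f − b_w) h_f = 0.85 × 25.8 × (830 − 325) × 160 = 1771944 N.
Remaining web compression depth: a_w = (T − C_f)/(0.85 f'_c b_w) = (4270000 − 1771944)/(0.85 × 25.8 × 325) = 350.49 mm.
M_n = C_f(d − h_f/2) + (T − C_f)(d − a_w/2) = 1771944 × (780 − 80) + 2498056 × (780 − 175.245) = 1240.36 + 1510.71 = 2751.07 × 10⁶ N·mm.
M_n = 2751.07 kN·m.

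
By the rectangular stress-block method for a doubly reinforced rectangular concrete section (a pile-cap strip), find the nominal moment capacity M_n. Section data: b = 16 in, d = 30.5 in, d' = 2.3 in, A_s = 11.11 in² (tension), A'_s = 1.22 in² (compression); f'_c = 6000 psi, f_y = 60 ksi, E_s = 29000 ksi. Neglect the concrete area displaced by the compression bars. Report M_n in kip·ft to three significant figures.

Assume both steels yield.
a = (A_s − A'_s) f_y/(0.85 f'_c b) = (11.11 − 1.22) × 60/(0.85 × 6 × 16) = 7.272 in.
c = a/β₁ = 7.272/0.75 = 9.696 in; ε'_s = 0.003(c − d')/c = 0.0023 ≥ ε_y = 0.0021, so the compression steel yields.
M_n = (A_s − A'_s) f_y (d − a/2) + A'_s f_y (d − d') = 593.4 × (30.5 − 3.636) + 73.2 × (30.5 − 2.3) = 15941.1 + 2064.2 = 18005.3 kip·in = 18005.3/12 = 1500.44 kip·ft.

M_n ≈ 1500 kip·ft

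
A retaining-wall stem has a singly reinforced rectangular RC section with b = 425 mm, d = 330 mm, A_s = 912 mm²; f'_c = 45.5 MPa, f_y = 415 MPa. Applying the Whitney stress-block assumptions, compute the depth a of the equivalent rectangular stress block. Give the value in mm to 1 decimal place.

a ≈ 23.0 mm

T = A_s f_y = 912 × 415 = 378480 N = 378.48 kN.
Setting C = 0.85 f'_c a b equal to T: a = 378480/(0.85 × 45.5 × 425) = 23.0 mm.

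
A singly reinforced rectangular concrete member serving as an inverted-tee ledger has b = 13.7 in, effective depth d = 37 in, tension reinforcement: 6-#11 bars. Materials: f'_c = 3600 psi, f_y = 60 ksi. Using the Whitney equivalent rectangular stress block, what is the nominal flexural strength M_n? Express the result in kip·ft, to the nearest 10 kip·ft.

M_n ≈ 1420 kip·ft

A_s = 6 × 1.56 = 9.36 in².
T = A_s f_y = 9.36 × 60 = 561.6 kips.
a = T/(0.85 f'_c b) = 561.6/(0.85 × 3.6 × 13.7) = 13.396 in.
M_n = T(d − a/2) = 561.6 × (37 − 6.698) = 17017.6 kip·in = 17017.6/12 = 1418.13 kip·ft.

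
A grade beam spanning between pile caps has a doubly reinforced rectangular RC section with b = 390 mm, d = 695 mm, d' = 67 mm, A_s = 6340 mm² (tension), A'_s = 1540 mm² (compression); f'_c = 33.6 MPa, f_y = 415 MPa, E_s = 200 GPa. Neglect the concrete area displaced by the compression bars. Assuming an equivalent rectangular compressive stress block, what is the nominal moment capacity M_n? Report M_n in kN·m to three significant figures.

M_n ≈ 1610 kN·m

Assume both tension and compression steel yield.
Net tension couple steel: A_s − A'_s = 4800 mm².
a = (A_s − A'_s) f_y / (0.85 f'_c b) = 1992000/(0.85 × 33.6 × 390) = 178.84 mm.
c = a/β₁ = 178.84/0.81 = 220.79 mm; ε'_s = 0.003(c − d')/c = 0.0021 ≥ f_y/E_s = 0.0021, so compression steel does yield.
M_n = (A_s − A'_s) f_y (d − a/2) + A'_s f_y (d − d') = [1992000 × (695 − 89.42) + 639100 × (695 − 67)] × 10⁻⁶ = 1206.32 + 401.35 = 1607.67 kN·m.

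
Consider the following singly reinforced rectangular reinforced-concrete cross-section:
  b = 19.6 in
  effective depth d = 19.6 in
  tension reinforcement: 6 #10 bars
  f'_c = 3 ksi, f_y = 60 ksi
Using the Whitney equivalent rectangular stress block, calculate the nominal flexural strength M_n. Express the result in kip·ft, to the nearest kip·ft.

M_n ≈ 572 kip·ft

A_s = 6 × 1.27 = 7.62 in².
T = A_s f_y = 7.62 × 60 = 457.2 kips.
a = T/(0.85 f'_c b) = 457.2/(0.85 × 3 × 19.6) = 9.148 in.
M_n = T(d − a/2) = 457.2 × (19.6 − 4.574) = 6869.9 kip·in = 6869.9/12 = 572.49 kip·ft.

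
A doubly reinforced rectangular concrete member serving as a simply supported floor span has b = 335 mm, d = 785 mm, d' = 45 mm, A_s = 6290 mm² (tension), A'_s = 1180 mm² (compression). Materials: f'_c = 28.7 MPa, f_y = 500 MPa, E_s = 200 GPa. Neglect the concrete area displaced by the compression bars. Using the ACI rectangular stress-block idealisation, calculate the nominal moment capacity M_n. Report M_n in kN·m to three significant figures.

M_n ≈ 2040 kN·m

Assume both tension and compression steel yield.
Net tension couple steel: A_s − A'_s = 5110 mm².
a = (A_s − A'_s) f_y / (0.85 f'_c b) = 2555000/(0.85 × 28.7 × 335) = 312.64 mm.
c = a/β₁ = 312.64/0.845 = 369.99 mm; ε'_s = 0.003(c − d')/c = 0.0026 ≥ f_y/E_s = 0.0025, so compression steel does yield.
M_n = (A_s − A'_s) f_y (d − a/2) + A'_s f_y (d − d') = [2555000 × (785 − 156.32) + 590000 × (785 − 45)] × 10⁻⁶ = 1606.28 + 436.60 = 2042.88 kN·m.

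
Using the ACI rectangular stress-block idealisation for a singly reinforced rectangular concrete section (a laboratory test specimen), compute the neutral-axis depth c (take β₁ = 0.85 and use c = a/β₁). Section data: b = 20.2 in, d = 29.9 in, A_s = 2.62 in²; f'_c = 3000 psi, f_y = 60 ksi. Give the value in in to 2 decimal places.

T = A_s f_y = 2.62 × 60 = 157.2 kips.
a = T/(0.85 f'_c b) = 157.2/(0.85 × 3 × 20.2) = 3.0518 in.
With β₁ = 0.85, c = a/β₁ = 3.0518/0.85 = 3.59 in.

c ≈ 3.59 in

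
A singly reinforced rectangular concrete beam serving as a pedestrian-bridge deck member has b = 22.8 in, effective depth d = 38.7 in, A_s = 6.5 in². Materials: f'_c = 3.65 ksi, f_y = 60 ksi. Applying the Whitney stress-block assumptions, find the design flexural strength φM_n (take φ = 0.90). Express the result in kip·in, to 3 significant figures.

T = A_s f_y = 6.5 × 60 = 390 kips.
a = T/(0.85 f'_c b) = 390/(0.85 × 3.65 × 22.8) = 5.513 in.
M_n = T(d − a/2) = 390 × (38.7 − 2.7565) = 14018.0 kip·in.
φM_n = 0.90 × 14018.0 = 12616.2 kip·in.

φM_n ≈ 12600 kip·in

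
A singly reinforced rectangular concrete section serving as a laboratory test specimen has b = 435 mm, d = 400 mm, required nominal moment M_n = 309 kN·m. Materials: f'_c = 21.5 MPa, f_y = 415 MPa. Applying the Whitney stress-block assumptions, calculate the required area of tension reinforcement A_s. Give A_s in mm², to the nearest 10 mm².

With M_n = 0.85 f'_c a b (d − a/2), solve the quadratic for a:
a = d − √(d² − 2M_n/(0.85 f'_c b)) = 400 − √(400² − 2 × 309×10⁶/(0.85 × 21.5 × 435)) = 113.19 mm.
A_s = 0.85 f'_c a b / f_y = 0.85 × 21.5 × 113.19 × 435 / 415 = 2168.2 mm².

A_s ≈ 2170 mm²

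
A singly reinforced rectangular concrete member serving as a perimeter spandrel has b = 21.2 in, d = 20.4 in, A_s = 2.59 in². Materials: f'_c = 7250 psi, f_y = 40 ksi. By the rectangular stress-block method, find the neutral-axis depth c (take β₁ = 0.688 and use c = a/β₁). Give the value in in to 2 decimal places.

T = A_s f_y = 2.59 × 40 = 103.6 kips.
a = T/(0.85 f'_c b) = 103.6/(0.85 × 7.25 × 21.2) = 0.7930 in.
With β₁ = 0.688, c = a/β₁ = 0.7930/0.688 = 1.15 in.

c ≈ 1.15 in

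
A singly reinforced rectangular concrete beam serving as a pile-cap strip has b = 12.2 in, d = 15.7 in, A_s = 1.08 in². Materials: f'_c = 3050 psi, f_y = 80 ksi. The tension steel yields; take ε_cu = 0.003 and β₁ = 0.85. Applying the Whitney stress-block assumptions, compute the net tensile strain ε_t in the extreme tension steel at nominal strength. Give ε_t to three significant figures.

a = A_s f_y/(0.85 f'_c b) = 2.732 in.
β₁ = 0.85, so c = a/β₁ = 2.732/0.85 = 3.214 in.
From the linear strain diagram with ε_cu = 0.003: ε_t = 0.003 (d − c)/c = 0.003 × (15.7 − 3.214)/3.214 = 0.0117.
Since ε_t ≥ 0.005, the section is tension-controlled.

ε_t ≈ 0.0117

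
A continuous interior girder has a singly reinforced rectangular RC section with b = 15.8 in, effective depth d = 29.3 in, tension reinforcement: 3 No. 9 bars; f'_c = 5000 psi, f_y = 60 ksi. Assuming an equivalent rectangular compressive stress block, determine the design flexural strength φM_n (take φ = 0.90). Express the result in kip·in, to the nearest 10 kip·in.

φM_n ≈ 4530 kip·in

A_s = 3 × 1 = 3 in².
T = A_s f_y = 3 × 60 = 180 kips.
a = T/(0.85 f'_c b) = 180/(0.85 × 5 × 15.8) = 2.681 in.
M_n = T(d − a/2) = 180 × (29.3 − 1.3405) = 5032.7 kip·in.
φM_n = 0.90 × 5032.7 = 4529.4 kip·in.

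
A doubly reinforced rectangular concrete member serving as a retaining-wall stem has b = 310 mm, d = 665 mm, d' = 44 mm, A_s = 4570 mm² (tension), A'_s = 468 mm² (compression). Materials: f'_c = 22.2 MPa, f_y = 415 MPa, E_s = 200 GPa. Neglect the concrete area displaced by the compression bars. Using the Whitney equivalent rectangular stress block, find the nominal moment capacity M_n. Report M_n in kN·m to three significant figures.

M_n ≈ 1000 kN·m

Assume both tension and compression steel yield.
Net tension couple steel: A_s − A'_s = 4102 mm².
a = (A_s − A'_s) f_y / (0.85 f'_c b) = 1702330/(0.85 × 22.2 × 310) = 291.01 mm.
c = a/β₁ = 291.01/0.85 = 342.36 mm; ε'_s = 0.003(c − d')/c = 0.0026 ≥ f_y/E_s = 0.0021, so compression steel does yield.
M_n = (A_s − A'_s) f_y (d − a/2) + A'_s f_y (d − d') = [1702330 × (665 − 145.505) + 194220 × (665 − 44)] × 10⁻⁶ = 884.35 + 120.61 = 1004.96 kN·m.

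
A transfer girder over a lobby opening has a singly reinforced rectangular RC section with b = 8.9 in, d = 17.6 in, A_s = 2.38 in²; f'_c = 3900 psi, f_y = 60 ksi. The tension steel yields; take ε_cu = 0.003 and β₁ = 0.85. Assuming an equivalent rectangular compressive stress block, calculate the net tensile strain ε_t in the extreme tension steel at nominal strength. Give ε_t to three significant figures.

ε_t ≈ 0.00627

a = A_s f_y/(0.85 f'_c b) = 4.840 in.
β₁ = 0.85, so c = a/β₁ = 4.840/0.85 = 5.694 in.
From the linear strain diagram with ε_cu = 0.003: ε_t = 0.003 (d − c)/c = 0.003 × (17.6 − 5.694)/5.694 = 0.00627.
Since ε_t ≥ 0.005, the section is tension-controlled.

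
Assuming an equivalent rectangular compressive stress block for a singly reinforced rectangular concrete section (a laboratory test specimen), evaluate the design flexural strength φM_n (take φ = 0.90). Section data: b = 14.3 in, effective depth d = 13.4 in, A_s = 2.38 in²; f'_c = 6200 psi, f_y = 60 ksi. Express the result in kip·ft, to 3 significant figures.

φM_n ≈ 133 kip·ft

T = A_s f_y = 2.38 × 60 = 142.8 kips.
a = T/(0.85 f'_c b) = 142.8/(0.85 × 6.2 × 14.3) = 1.895 in.
M_n = T(d − a/2) = 142.8 × (13.4 − 0.9475) = 1778.2 kip·in = 1778.2/12 = 148.18 kip·ft.
φM_n = 0.90 × 148.18 = 133.36 kip·ft.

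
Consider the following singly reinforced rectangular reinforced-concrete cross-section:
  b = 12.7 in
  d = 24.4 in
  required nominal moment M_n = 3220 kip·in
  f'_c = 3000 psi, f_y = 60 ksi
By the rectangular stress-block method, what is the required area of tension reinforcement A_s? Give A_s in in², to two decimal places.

From M_n = 0.85 f'_c a b (d − a/2):
a = d − √(d² − 2M_n/(0.85 f'_c b)) = 24.4 − √(24.4² − 2 × 3220/(0.85 × 3 × 12.7)) = 4.488 in.
A_s = 0.85 f'_c a b / f_y = 0.85 × 3 × 4.488 × 12.7 / 60 = 2.422 in².

A_s ≈ 2.42 in²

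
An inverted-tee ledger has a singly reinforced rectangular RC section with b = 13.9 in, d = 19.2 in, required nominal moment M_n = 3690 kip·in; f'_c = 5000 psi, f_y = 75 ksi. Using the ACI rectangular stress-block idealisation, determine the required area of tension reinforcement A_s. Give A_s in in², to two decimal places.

A_s ≈ 2.83 in²

From M_n = 0.85 f'_c a b (d − a/2):
a = d − √(d² − 2M_n/(0.85 f'_c b)) = 19.2 − √(19.2² − 2 × 3690/(0.85 × 5 × 13.9)) = 3.589 in.
A_s = 0.85 f'_c a b / f_y = 0.85 × 5 × 3.589 × 13.9 / 75 = 2.827 in².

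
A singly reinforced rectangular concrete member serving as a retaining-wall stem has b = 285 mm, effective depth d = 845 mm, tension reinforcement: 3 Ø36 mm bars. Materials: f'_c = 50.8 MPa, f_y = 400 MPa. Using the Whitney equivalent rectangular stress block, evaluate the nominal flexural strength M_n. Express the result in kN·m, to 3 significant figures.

M_n ≈ 972 kN·m

A_s = 3 × 1018 = 3054 mm².
T = A_s f_y = 3054 × 400 = 1221600 N = 1221.6 kN.
From C = T: a = T/(0.85 f'_c b) = 1221600/(0.85 × 50.8 × 285) = 99.27 mm.
M_n = T(d − a/2) = 1221.6 kN × (845 − 49.635) mm = 971.62 kN·m.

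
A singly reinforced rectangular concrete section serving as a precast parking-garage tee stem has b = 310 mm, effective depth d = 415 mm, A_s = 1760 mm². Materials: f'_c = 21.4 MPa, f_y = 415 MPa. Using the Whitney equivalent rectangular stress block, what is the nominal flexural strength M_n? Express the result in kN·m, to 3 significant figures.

M_n ≈ 256 kN·m

T = A_s f_y = 1760 × 415 = 730400 N = 730.4 kN.
From C = T: a = T/(0.85 f'_c b) = 730400/(0.85 × 21.4 × 310) = 129.53 mm.
M_n = T(d − a/2) = 730.4 kN × (415 − 64.765) mm = 255.81 kN·m.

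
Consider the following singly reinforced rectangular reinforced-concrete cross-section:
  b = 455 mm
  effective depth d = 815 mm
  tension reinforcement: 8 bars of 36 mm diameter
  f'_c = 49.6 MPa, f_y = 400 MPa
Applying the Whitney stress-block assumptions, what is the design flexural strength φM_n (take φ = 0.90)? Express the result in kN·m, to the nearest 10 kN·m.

A_s = 8 × 1018 = 8144 mm².
T = A_s f_y = 8144 × 400 = 3257600 N = 3257.6 kN.
From C = T: a = T/(0.85 f'_c b) = 3257600/(0.85 × 49.6 × 455) = 169.82 mm.
M_n = T(d − a/2) = 3257.6 kN × (815 − 84.91) mm = 2378.34 kN·m.
φM_n = 0.90 × 2378.34 = 2140.51 kN·m.

φM_n ≈ 2140 kN·m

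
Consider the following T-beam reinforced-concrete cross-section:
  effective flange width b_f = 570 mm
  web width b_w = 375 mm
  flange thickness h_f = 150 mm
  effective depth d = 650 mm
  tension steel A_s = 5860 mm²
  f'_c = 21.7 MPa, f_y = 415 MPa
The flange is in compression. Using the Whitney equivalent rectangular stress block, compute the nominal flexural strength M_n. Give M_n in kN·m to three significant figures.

Tension: T = A_s f_y = 5860 × 415 = 2431900 N.
Try a within the flange: a = T/(0.85 f'_c b_f) = 2431900/(0.85 × 21.7 × 570) = 231.31 mm.
a = 231.31 > h_f = 150 mm: the block extends into the web. Split into flange-overhang and web parts.
C_f = 0.85 f'_c (b_f − b_w) h_f = 0.85 × 21.7 × (570 − 375) × 150 = 539516 N.
Remaining web compression depth: a_w = (T − C_f)/(0.85 f'_c b_w) = (2431900 − 539516)/(0.85 × 21.7 × 375) = 273.59 mm.
M_n = C_f(d − h_f/2) + (T − C_f)(d − a_w/2) = 539516 × (650 − 75) + 1892384 × (650 − 136.795) = 310.22 + 971.18 = 1281.40 × 10⁶ N·mm.
M_n = 1281.40 kN·m.

M_n ≈ 1280 kN·m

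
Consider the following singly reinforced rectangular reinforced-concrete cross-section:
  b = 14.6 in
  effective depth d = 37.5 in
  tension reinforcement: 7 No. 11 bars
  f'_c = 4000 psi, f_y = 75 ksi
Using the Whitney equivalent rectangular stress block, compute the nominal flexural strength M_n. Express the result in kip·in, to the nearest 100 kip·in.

M_n ≈ 24000 kip·in

A_s = 7 × 1.56 = 10.92 in².
T = A_s f_y = 10.92 × 75 = 819 kips.
a = T/(0.85 f'_c b) = 819/(0.85 × 4 × 14.6) = 16.499 in.
M_n = T(d − a/2) = 819 × (37.5 − 8.2495) = 23956.2 kip·in.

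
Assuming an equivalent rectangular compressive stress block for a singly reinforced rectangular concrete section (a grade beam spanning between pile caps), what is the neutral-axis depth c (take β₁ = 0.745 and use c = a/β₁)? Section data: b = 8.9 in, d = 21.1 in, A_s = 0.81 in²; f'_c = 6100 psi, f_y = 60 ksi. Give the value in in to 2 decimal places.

c ≈ 1.41 in

T = A_s f_y = 0.81 × 60 = 48.6 kips.
a = T/(0.85 f'_c b) = 48.6/(0.85 × 6.1 × 8.9) = 1.0532 in.
With β₁ = 0.745, c = a/β₁ = 1.0532/0.745 = 1.41 in.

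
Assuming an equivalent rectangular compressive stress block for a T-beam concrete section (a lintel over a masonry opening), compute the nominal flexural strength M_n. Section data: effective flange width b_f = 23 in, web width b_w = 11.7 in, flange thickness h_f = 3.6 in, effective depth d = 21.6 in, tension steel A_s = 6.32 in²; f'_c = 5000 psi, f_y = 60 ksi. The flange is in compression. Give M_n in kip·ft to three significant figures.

Tension: T = A_s f_y = 6.32 × 60 = 379.2 kips.
Try a within the flange: a = T/(0.85 f'_c b_f) = 379.2/(0.85 × 5 × 23) = 3.879 in.
a = 3.879 > h_f = 3.6 in: the block extends into the web. Split into flange-overhang and web parts.
C_f = 0.85 f'_c (b_f − b_w) h_f = 0.85 × 5 × (23 − 11.7) × 3.6 = 172.9 kips.
Remaining web compression depth: a_w = (T − C_f)/(0.85 f'_c b_w) = (379.2 − 172.9)/(0.85 × 5 × 11.7) = 4.149 in.
M_n = C_f(d − h_f/2) + (T − C_f)(d − a_w/2) = 172.9 × (21.6 − 1.8) + 206.3 × (21.6 − 2.0745) = 3423.4 + 4028.1 = 7451.5 kip·in.
M_n = 7451.5/12 = 620.96 kip·ft.

M_n ≈ 621 kip·ft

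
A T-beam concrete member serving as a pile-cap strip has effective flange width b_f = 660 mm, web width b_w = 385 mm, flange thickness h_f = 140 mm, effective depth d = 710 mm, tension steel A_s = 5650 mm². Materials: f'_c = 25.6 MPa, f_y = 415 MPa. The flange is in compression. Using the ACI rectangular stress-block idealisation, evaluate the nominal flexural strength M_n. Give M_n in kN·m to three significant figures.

Tension: T = A_s f_y = 5650 × 415 = 2344750 N.
Try a within the flange: a = T/(0.85 f'_c b_f) = 2344750/(0.85 × 25.6 × 660) = 163.27 mm.
a = 163.27 > h_f = 140 mm: the block extends into the web. Split into flange-overhang and web parts.
C_f = 0.85 f'_c (b_f − b_w) h_f = 0.85 × 25.6 × (660 − 385) × 140 = 837760 N.
Remaining web compression depth: a_w = (T − C_f)/(0.85 f'_c b_w) = (2344750 − 837760)/(0.85 × 25.6 × 385) = 179.88 mm.
M_n = C_f(d − h_f/2) + (T − C_f)(d − a_w/2) = 837760 × (710 − 70) + 1506990 × (710 − 89.94) = 536.17 + 934.42 = 1470.59 × 10⁶ N·mm.
M_n = 1470.59 kN·m.

M_n ≈ 1470 kN·m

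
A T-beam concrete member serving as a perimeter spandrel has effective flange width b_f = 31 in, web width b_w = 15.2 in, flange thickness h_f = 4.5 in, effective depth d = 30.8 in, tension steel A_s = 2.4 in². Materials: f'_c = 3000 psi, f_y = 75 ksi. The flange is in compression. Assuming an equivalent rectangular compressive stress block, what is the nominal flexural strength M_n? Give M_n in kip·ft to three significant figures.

M_n ≈ 445 kip·ft

Tension: T = A_s f_y = 2.4 × 75 = 180 kips.
Try a within the flange: a = T/(0.85 f'_c b_f) = 180/(0.85 × 3 × 31) = 2.277 in.
Since a = 2.277 ≤ h_f = 4.5 in, the stress block lies entirely in the flange; analyse as a rectangular beam of width b_f.
M_n = T(d − a/2) = 180 × (30.8 − 1.1385) = 5339.1 kip·in.
M_n = 5339.1/12 = 444.93 kip·ft.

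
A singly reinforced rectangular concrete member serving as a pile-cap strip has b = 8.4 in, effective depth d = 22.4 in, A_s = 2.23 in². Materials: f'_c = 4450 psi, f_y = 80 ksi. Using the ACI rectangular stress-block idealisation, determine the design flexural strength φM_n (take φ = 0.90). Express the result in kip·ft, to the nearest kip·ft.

φM_n ≈ 262 kip·ft

T = A_s f_y = 2.23 × 80 = 178.4 kips.
a = T/(0.85 f'_c b) = 178.4/(0.85 × 4.45 × 8.4) = 5.615 in.
M_n = T(d − a/2) = 178.4 × (22.4 − 2.8075) = 3495.3 kip·in = 3495.3/12 = 291.28 kip·ft.
φM_n = 0.90 × 291.28 = 262.15 kip·ft.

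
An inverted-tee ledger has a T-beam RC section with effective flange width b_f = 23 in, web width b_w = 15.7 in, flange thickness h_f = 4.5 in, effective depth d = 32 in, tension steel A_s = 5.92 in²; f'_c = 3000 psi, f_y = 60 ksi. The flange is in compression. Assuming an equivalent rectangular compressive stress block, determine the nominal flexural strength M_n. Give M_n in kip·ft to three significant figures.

Tension: T = A_s f_y = 5.92 × 60 = 355.2 kips.
Try a within the flange: a = T/(0.85 f'_c b_f) = 355.2/(0.85 × 3 × 23) = 6.056 in.
a = 6.056 > h_f = 4.5 in: the block extends into the web. Split into flange-overhang and web parts.
C_f = 0.85 f'_c (b_f − b_w) h_f = 0.85 × 3 × (23 − 15.7) × 4.5 = 83.8 kips.
Remaining web compression depth: a_w = (T − C_f)/(0.85 f'_c b_w) = (355.2 − 83.8)/(0.85 × 3 × 15.7) = 6.779 in.
M_n = C_f(d − h_f/2) + (T − C_f)(d − a_w/2) = 83.8 × (32 − 2.25) + 271.4 × (32 − 3.3895) = 2493.1 + 7764.9 = 10258.0 kip·in.
M_n = 10258.0/12 = 854.83 kip·ft.

M_n ≈ 855 kip·ft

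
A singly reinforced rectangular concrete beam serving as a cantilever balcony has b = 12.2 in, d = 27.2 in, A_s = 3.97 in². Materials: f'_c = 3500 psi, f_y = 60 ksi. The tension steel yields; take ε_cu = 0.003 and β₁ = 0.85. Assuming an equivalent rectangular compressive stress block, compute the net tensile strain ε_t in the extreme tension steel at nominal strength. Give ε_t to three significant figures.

ε_t ≈ 0.00757

a = A_s f_y/(0.85 f'_c b) = 6.563 in.
β₁ = 0.85, so c = a/β₁ = 6.563/0.85 = 7.721 in.
From the linear strain diagram with ε_cu = 0.003: ε_t = 0.003 (d − c)/c = 0.003 × (27.2 − 7.721)/7.721 = 0.00757.
Since ε_t ≥ 0.005, the section is tension-controlled.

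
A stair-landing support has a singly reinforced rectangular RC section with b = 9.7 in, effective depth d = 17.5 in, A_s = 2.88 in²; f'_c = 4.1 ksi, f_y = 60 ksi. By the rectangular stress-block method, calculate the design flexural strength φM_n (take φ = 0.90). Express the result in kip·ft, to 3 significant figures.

T = A_s f_y = 2.88 × 60 = 172.8 kips.
a = T/(0.85 f'_c b) = 172.8/(0.85 × 4.1 × 9.7) = 5.112 in.
M_n = T(d − a/2) = 172.8 × (17.5 − 2.556) = 2582.3 kip·in = 2582.3/12 = 215.19 kip·ft.
φM_n = 0.90 × 215.19 = 193.67 kip·ft.

φM_n ≈ 194 kip·ft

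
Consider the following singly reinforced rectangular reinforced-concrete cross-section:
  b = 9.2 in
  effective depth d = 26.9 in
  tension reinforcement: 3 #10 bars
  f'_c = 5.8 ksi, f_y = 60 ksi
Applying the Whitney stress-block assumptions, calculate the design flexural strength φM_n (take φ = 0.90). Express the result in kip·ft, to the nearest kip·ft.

φM_n ≈ 418 kip·ft

A_s = 3 × 1.27 = 3.81 in².
T = A_s f_y = 3.81 × 60 = 228.6 kips.
a = T/(0.85 f'_c b) = 228.6/(0.85 × 5.8 × 9.2) = 5.040 in.
M_n = T(d − a/2) = 228.6 × (26.9 − 2.52) = 5573.3 kip·in = 5573.3/12 = 464.44 kip·ft.
φM_n = 0.90 × 464.44 = 418.00 kip·ft.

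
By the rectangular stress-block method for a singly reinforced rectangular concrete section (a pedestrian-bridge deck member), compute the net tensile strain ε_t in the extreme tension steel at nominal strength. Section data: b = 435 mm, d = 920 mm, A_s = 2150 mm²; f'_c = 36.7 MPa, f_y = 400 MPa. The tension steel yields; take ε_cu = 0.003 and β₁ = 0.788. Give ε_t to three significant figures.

a = A_s f_y/(0.85 f'_c b) = 63.38 mm.
β₁ = 0.788, so c = a/β₁ = 63.38/0.788 = 80.43 mm.
From the linear strain diagram with ε_cu = 0.003: ε_t = 0.003 (d − c)/c = 0.003 × (920 − 80.43)/80.43 = 0.0313.
Since ε_t ≥ 0.005, the section is tension-controlled.

ε_t ≈ 0.0313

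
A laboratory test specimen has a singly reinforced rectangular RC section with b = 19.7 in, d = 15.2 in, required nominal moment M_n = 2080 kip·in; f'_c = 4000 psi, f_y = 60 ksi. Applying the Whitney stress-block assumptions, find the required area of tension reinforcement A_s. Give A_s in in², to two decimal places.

From M_n = 0.85 f'_c a b (d − a/2):
a = d − √(d² − 2M_n/(0.85 f'_c b)) = 15.2 − √(15.2² − 2 × 2080/(0.85 × 4 × 19.7)) = 2.203 in.
A_s = 0.85 f'_c a b / f_y = 0.85 × 4 × 2.203 × 19.7 / 60 = 2.459 in².

A_s ≈ 2.46 in²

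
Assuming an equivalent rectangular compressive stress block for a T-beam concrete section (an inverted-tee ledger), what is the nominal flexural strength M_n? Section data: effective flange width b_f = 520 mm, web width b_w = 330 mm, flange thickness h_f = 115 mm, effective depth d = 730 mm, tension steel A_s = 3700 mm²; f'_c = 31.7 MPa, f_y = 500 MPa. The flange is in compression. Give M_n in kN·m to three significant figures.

Tension: T = A_s f_y = 3700 × 500 = 1850000 N.
Try a within the flange: a = T/(0.85 f'_c b_f) = 1850000/(0.85 × 31.7 × 520) = 132.04 mm.
a = 132.04 > h_f = 115 mm: the block extends into the web. Split into flange-overhang and web parts.
C_f = 0.85 f'_c (b_f − b_w) h_f = 0.85 × 31.7 × (520 − 330) × 115 = 588748 N.
Remaining web compression depth: a_w = (T − C_f)/(0.85 f'_c b_w) = (1850000 − 588748)/(0.85 × 31.7 × 330) = 141.84 mm.
M_n = C_f(d − h_f/2) + (T − C_f)(d − a_w/2) = 588748 × (730 − 57.5) + 1261252 × (730 − 70.92) = 395.93 + 831.27 = 1227.20 × 10⁶ N·mm.
M_n = 1227.20 kN·m.

M_n ≈ 1230 kN·m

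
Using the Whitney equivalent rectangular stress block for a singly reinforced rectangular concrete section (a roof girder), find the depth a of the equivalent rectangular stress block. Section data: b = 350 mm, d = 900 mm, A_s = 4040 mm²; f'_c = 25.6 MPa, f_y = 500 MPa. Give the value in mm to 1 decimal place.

a ≈ 265.2 mm

T = A_s f_y = 4040 × 500 = 2020000 N = 2020 kN.
Setting C = 0.85 f'_c a b equal to T: a = 2020000/(0.85 × 25.6 × 350) = 265.2 mm.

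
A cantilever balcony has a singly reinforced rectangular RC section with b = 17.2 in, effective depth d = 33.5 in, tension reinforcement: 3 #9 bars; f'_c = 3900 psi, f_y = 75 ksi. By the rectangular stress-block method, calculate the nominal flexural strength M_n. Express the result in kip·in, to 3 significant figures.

M_n ≈ 7090 kip·in

A_s = 3 × 1 = 3 in².
T = A_s f_y = 3 × 75 = 225 kips.
a = T/(0.85 f'_c b) = 225/(0.85 × 3.9 × 17.2) = 3.946 in.
M_n = T(d − a/2) = 225 × (33.5 − 1.973) = 7093.6 kip·in.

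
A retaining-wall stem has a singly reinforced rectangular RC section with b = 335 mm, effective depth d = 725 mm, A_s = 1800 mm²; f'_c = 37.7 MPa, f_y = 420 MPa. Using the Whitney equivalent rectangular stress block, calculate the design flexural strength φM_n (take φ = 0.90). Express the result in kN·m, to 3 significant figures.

T = A_s f_y = 1800 × 420 = 756000 N = 756 kN.
From C = T: a = T/(0.85 f'_c b) = 756000/(0.85 × 37.7 × 335) = 70.42 mm.
M_n = T(d − a/2) = 756 kN × (725 − 35.21) mm = 521.48 kN·m.
φM_n = 0.90 × 521.48 = 469.33 kN·m.

φM_n ≈ 469 kN·m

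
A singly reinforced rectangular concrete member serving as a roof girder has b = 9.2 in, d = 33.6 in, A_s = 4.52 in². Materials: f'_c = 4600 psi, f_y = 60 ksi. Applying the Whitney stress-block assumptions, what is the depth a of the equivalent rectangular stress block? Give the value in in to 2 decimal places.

a ≈ 7.54 in

T = A_s f_y = 4.52 × 60 = 271.2 kips.
a = T/(0.85 f'_c b) = 271.2/(0.85 × 4.6 × 9.2) = 7.54 in.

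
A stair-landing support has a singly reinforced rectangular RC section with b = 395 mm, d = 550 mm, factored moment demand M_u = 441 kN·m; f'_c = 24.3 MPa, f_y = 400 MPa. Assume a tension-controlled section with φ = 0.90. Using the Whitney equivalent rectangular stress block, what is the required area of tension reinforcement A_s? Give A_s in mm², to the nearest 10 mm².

M_n = M_u/φ = 441/0.90 = 490 kN·m.
With M_n = 0.85 f'_c a b (d − a/2), solve the quadratic for a:
a = d − √(d² − 2M_n/(0.85 f'_c b)) = 550 − √(550² − 2 × 490×10⁶/(0.85 × 24.3 × 395)) = 122.94 mm.
A_s = 0.85 f'_c a b / f_y = 0.85 × 24.3 × 122.94 × 395 / 400 = 2507.6 mm².

A_s ≈ 2510 mm²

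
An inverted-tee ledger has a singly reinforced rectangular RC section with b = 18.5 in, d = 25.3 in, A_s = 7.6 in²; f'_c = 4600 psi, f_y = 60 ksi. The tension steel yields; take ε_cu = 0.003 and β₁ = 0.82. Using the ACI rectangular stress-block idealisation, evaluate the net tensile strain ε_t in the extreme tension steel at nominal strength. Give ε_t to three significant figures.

ε_t ≈ 0.00687

a = A_s f_y/(0.85 f'_c b) = 6.304 in.
β₁ = 0.82, so c = a/β₁ = 6.304/0.82 = 7.688 in.
From the linear strain diagram with ε_cu = 0.003: ε_t = 0.003 (d − c)/c = 0.003 × (25.3 − 7.688)/7.688 = 0.00687.
Since ε_t ≥ 0.005, the section is tension-controlled.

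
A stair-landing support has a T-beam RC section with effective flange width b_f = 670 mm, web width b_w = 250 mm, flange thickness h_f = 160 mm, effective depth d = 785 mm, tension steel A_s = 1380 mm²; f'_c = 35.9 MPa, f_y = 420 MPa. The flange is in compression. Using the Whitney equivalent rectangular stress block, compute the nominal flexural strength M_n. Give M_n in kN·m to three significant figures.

M_n ≈ 447 kN·m

Tension: T = A_s f_y = 1380 × 420 = 579600 N.
Try a within the flange: a = T/(0.85 f'_c b_f) = 579600/(0.85 × 35.9 × 670) = 28.35 mm.
Since a = 28.35 ≤ h_f = 160 mm, the stress block lies entirely in the flange; analyse as a rectangular beam of width b_f.
M_n = T(d − a/2) = 579600 × (785 − 14.175) = 446.77 × 10⁶ N·mm.
M_n = 446.77 kN·m.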